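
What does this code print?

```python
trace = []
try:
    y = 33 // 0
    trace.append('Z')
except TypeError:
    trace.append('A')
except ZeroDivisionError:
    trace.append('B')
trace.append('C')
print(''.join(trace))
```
BC

ZeroDivisionError is caught by its specific handler, not TypeError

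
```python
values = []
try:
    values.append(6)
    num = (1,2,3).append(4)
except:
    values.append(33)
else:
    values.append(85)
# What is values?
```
[6, 33]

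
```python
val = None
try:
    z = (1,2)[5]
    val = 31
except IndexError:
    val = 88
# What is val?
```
88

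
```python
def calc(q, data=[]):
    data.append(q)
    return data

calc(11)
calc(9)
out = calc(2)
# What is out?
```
[11, 9, 2]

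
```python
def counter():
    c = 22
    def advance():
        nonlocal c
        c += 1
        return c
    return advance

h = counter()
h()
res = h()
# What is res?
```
24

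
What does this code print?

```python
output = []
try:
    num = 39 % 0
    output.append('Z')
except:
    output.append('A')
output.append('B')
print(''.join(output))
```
AB

Exception raised in try, caught by bare except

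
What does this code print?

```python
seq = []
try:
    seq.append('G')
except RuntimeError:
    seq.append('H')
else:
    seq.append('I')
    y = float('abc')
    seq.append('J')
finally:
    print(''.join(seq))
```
GI

Try succeeds, else appends 'I', ValueError in else is uncaught, finally prints before exception propagates ('J' never appended)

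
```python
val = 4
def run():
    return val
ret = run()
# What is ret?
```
4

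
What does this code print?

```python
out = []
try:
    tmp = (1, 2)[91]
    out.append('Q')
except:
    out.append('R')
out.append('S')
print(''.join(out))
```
RS

Exception raised in try, caught by bare except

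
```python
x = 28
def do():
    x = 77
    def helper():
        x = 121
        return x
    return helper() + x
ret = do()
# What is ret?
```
198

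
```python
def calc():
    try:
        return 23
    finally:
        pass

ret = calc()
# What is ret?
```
23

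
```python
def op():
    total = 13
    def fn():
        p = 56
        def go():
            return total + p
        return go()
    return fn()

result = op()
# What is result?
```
69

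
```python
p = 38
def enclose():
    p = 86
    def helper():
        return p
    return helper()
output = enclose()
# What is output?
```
86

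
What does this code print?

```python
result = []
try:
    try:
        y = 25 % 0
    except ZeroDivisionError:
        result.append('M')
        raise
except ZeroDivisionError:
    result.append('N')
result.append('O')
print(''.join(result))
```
MNO

raise without argument re-raises current exception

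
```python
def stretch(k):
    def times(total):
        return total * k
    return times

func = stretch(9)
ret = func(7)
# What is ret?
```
63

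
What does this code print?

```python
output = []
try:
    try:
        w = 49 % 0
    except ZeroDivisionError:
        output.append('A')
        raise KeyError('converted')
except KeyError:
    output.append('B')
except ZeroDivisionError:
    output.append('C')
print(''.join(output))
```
AB

New KeyError raised, caught by outer KeyError handler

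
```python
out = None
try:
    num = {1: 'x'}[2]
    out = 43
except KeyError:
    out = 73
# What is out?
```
73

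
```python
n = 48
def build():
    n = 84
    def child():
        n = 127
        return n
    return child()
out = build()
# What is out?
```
127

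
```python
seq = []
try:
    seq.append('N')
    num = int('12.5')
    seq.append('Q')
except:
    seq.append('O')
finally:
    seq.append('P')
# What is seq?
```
['N', 'O', 'P']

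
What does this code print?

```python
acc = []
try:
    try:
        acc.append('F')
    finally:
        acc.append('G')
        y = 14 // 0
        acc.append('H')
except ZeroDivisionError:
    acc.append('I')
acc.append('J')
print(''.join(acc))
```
FGIJ

Exception in inner finally caught by outer except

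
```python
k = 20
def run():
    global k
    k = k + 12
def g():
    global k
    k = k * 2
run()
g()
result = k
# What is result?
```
64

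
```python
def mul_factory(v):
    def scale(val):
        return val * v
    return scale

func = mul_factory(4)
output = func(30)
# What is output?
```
120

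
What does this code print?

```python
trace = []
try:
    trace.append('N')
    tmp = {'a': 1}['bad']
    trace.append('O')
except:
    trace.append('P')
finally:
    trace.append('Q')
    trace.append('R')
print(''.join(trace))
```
NPQR

Code before exception runs, then except, then all of finally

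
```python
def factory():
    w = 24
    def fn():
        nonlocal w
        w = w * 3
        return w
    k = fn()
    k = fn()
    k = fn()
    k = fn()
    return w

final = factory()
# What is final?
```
1944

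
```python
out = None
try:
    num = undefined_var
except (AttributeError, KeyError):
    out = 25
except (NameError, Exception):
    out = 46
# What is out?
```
46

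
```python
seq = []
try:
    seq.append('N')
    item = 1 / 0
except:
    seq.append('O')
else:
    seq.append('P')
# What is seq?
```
['N', 'O']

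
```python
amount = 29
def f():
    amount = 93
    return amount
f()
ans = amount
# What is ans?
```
29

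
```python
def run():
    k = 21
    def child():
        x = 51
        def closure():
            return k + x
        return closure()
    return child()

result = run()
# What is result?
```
72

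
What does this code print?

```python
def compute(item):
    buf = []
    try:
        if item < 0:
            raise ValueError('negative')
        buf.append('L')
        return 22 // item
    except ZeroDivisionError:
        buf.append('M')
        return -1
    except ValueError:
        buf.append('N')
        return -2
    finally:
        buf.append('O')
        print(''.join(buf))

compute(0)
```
LMO

item=0 causes ZeroDivisionError, caught, finally prints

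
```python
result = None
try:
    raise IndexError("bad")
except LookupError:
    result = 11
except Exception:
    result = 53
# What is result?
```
11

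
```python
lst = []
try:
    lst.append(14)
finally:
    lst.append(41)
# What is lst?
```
[14, 41]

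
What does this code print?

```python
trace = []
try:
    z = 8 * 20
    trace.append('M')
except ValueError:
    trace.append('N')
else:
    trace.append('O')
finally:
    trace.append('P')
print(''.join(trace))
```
MOP

else runs before finally when no exception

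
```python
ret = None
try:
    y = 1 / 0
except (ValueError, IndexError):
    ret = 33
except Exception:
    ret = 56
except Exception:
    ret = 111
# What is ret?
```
56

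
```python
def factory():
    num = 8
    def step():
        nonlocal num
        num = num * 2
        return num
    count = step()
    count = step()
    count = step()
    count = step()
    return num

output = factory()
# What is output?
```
128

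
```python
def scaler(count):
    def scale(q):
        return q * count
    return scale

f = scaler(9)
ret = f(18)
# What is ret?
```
162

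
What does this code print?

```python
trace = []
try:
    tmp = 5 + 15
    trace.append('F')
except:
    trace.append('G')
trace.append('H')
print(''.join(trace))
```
FH

No exception, try block completes normally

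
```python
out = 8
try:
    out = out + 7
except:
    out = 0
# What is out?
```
15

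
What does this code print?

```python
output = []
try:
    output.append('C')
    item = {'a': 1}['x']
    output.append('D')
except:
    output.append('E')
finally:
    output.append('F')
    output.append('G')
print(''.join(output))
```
CEFG

Code before exception runs, then except, then all of finally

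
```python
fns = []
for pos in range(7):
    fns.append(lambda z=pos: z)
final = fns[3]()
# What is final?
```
3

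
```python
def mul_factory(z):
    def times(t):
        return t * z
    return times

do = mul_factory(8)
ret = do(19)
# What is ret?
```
152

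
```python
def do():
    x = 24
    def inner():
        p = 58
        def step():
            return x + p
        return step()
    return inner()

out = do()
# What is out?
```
82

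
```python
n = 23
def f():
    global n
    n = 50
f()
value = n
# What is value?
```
50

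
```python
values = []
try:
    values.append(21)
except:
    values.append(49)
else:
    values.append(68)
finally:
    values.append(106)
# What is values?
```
[21, 68, 106]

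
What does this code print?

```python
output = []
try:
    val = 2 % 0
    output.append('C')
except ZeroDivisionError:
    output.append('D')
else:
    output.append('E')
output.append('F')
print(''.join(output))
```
DF

else block skipped when exception is caught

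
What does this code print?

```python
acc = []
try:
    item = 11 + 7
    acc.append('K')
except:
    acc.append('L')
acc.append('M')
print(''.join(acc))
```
KM

No exception, try block completes normally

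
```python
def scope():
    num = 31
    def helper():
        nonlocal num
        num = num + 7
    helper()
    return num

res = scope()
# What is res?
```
38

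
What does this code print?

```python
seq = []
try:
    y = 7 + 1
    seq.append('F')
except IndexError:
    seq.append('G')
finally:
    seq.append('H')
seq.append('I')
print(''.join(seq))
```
FHI

finally runs after normal execution too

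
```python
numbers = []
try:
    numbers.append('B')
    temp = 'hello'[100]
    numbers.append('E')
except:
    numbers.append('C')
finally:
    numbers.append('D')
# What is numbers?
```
['B', 'C', 'D']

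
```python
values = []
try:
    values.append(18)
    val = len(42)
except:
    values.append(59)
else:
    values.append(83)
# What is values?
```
[18, 59]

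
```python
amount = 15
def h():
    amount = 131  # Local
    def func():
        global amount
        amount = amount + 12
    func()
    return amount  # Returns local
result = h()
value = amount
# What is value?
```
27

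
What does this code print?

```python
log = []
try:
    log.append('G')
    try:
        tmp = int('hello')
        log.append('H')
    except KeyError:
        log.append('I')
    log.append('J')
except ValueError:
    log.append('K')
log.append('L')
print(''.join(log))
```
GKL

Inner handler doesn't match, propagates to outer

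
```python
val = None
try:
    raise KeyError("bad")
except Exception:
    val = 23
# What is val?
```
23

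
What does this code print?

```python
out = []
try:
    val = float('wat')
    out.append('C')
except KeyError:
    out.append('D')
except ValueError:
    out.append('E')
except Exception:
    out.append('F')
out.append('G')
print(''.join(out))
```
EG

ValueError matches before generic Exception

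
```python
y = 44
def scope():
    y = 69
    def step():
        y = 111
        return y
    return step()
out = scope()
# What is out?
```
111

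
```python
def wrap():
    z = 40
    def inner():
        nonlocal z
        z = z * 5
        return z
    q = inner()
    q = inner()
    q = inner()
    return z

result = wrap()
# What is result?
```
5000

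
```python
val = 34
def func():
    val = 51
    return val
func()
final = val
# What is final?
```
34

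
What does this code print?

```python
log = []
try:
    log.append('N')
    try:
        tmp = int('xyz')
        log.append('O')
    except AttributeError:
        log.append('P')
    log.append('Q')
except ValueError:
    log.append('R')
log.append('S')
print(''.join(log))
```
NRS

Inner handler doesn't match, propagates to outer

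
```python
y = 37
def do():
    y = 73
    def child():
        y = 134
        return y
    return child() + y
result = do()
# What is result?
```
207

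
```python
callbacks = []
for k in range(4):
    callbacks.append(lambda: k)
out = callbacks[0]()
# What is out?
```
3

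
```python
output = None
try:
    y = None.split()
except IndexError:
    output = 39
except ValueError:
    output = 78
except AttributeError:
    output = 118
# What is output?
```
118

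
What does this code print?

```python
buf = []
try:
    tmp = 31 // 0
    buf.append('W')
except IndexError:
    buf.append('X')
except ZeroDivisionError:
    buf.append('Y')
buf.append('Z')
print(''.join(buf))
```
YZ

ZeroDivisionError is caught by its specific handler, not IndexError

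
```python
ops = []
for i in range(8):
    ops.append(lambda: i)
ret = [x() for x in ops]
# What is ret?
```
[7, 7, 7, 7, 7, 7, 7, 7]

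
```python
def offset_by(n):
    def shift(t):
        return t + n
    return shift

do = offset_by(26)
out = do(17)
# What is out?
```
43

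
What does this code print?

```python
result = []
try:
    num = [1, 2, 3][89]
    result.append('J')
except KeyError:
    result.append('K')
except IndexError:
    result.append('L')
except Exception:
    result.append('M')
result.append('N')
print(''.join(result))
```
LN

IndexError matches before generic Exception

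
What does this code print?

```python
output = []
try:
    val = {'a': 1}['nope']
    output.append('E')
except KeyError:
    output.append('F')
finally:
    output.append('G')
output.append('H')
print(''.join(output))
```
FGH

finally always runs, even after exception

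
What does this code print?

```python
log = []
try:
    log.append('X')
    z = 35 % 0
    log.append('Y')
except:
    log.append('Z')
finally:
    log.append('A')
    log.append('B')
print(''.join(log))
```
XZAB

Code before exception runs, then except, then all of finally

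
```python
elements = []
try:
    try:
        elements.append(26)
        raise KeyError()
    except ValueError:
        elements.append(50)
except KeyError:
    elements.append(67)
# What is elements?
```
[26, 67]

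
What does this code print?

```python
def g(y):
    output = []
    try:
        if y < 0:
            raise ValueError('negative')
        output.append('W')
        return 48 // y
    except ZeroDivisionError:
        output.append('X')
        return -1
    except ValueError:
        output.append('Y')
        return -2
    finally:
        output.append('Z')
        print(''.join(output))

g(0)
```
WXZ

y=0 causes ZeroDivisionError, caught, finally prints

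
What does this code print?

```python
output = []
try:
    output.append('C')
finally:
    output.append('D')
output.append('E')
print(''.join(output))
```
CDE

try/finally without except, no exception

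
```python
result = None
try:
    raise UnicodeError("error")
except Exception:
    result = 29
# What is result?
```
29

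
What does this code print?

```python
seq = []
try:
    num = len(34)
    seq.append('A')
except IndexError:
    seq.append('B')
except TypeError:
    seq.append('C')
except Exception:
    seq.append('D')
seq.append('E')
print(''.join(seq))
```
CE

TypeError matches before generic Exception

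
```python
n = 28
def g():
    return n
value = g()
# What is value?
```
28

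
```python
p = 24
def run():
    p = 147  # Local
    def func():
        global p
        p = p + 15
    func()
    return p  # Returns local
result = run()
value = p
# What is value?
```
39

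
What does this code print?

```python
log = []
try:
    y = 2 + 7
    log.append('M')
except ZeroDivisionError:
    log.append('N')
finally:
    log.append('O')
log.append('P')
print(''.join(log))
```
MOP

finally runs after normal execution too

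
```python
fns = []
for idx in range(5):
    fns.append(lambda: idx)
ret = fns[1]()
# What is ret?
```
4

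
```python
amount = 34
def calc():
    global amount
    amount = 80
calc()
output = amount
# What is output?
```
80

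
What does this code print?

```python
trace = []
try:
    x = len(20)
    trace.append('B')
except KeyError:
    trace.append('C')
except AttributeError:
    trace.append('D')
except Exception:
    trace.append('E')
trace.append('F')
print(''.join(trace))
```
EF

TypeError not specifically caught, falls to Exception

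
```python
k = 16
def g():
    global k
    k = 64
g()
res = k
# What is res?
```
64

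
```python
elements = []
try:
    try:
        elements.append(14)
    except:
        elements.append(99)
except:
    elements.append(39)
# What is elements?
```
[14]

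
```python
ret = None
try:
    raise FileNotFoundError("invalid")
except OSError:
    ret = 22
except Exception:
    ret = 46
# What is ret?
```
22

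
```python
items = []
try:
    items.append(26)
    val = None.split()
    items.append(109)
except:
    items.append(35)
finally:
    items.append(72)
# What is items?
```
[26, 35, 72]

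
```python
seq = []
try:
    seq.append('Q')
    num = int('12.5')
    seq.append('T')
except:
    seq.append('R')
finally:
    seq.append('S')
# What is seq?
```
['Q', 'R', 'S']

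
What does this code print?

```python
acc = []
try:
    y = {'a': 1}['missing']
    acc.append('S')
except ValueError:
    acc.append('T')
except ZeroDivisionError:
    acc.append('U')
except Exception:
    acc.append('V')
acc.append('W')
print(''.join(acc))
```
VW

KeyError not specifically caught, falls to Exception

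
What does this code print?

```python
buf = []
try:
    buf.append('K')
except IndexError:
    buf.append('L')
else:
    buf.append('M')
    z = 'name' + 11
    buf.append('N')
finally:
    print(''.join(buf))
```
KM

Try succeeds, else appends 'M', TypeError in else is uncaught, finally prints before exception propagates ('N' never appended)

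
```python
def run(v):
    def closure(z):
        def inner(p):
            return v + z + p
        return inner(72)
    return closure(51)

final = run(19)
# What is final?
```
142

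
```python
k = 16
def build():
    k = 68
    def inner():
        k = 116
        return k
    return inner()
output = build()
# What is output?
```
116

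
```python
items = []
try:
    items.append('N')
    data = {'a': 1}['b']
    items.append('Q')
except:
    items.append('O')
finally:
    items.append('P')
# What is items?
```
['N', 'O', 'P']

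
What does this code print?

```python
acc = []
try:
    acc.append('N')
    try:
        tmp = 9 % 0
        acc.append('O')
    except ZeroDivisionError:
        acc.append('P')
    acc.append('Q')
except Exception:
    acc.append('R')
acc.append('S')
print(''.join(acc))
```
NPQS

Inner exception caught by inner handler, outer continues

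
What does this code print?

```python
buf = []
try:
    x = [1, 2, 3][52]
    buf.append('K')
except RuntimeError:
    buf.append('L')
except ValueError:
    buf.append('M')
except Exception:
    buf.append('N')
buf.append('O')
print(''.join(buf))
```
NO

IndexError not specifically caught, falls to Exception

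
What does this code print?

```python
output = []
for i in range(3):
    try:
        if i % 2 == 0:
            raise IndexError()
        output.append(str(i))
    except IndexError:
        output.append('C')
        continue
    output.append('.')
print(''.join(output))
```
C1.C

continue in except skips rest of loop body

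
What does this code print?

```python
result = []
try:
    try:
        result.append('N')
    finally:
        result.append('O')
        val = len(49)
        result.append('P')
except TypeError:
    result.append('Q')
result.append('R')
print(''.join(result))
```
NOQR

Exception in inner finally caught by outer except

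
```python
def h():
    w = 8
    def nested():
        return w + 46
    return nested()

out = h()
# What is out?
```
54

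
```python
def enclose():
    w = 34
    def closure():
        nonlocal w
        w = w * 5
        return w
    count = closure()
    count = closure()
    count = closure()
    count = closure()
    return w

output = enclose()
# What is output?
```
21250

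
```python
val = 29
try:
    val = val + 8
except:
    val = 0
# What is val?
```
37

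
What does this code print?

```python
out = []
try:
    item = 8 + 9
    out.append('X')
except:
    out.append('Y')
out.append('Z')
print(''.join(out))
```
XZ

No exception, try block completes normally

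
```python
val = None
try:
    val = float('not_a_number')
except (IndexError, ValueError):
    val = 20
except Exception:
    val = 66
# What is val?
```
20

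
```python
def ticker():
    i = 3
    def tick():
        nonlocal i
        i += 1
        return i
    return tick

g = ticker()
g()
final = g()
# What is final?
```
5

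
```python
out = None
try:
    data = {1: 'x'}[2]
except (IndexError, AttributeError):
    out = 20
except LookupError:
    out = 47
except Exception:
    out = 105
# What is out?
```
47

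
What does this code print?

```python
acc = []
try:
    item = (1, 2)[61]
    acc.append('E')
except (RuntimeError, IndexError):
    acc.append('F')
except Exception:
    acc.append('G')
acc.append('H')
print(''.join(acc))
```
FH

IndexError matches tuple containing it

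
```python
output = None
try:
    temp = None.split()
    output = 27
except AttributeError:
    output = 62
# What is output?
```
62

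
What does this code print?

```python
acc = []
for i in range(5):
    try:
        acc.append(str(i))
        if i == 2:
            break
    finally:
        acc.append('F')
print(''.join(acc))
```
0F1F2F

finally runs even when breaking out of loop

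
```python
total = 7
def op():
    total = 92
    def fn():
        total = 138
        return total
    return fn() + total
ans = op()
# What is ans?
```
230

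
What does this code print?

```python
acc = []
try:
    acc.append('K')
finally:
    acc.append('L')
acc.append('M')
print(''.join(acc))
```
KLM

try/finally without except, no exception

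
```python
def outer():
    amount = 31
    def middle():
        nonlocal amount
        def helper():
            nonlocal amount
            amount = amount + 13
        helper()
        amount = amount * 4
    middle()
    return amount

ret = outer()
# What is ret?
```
176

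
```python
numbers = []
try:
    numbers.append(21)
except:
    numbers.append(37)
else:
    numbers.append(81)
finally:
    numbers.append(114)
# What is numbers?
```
[21, 81, 114]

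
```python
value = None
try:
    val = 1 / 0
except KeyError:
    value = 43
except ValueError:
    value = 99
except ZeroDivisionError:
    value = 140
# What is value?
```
140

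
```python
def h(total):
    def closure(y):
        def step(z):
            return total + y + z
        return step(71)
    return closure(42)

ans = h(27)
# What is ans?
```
140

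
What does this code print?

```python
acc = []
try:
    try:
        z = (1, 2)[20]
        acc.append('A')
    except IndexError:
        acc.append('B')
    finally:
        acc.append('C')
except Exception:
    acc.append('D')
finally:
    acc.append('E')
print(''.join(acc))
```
BCE

Both finally blocks run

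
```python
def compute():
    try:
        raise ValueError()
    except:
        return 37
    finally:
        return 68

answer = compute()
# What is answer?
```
68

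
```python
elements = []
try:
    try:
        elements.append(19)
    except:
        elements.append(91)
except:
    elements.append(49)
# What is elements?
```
[19]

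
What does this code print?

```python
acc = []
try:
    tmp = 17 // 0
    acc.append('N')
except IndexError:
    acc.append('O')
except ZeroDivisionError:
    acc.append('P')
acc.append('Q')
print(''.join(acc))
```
PQ

ZeroDivisionError is caught by its specific handler, not IndexError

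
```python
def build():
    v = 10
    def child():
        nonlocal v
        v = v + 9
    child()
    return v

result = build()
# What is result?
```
19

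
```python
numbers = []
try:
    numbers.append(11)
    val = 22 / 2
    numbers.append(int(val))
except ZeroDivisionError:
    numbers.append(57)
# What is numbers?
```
[11, 11]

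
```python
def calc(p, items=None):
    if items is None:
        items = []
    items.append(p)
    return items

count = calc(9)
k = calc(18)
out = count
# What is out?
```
[9]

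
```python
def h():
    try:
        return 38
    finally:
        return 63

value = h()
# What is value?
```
63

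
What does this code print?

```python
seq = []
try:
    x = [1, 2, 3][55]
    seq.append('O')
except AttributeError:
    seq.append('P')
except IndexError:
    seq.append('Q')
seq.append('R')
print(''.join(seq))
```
QR

IndexError is caught by its specific handler, not AttributeError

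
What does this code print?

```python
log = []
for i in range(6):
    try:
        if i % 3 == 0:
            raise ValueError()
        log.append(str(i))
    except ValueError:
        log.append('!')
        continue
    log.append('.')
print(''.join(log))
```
!1.2.!4.5.

continue in except skips rest of loop body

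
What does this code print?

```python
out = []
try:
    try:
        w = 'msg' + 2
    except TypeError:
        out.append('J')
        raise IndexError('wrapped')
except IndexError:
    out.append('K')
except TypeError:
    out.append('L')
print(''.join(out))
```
JK

New IndexError raised, caught by outer IndexError handler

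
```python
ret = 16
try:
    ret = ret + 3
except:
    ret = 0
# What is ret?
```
19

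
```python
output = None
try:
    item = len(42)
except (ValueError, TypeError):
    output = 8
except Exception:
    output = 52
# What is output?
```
8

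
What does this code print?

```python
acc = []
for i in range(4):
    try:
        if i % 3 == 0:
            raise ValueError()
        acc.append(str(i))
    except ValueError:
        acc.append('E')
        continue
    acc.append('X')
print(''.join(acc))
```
E1X2XE

continue in except skips rest of loop body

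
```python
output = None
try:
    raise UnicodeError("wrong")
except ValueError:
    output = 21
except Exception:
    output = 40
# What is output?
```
21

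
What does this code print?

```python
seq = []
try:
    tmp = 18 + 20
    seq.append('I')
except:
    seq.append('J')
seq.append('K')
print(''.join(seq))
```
IK

No exception, try block completes normally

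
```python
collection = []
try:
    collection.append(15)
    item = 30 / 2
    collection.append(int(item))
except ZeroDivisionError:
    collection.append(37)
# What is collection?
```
[15, 15]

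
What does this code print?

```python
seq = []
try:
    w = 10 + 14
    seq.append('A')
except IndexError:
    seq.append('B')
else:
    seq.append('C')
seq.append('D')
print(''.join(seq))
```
ACD

else block runs when no exception occurs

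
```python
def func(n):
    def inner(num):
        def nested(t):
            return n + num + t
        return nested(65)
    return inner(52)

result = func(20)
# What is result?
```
137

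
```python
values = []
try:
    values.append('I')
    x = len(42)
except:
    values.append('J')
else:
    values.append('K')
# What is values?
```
['I', 'J']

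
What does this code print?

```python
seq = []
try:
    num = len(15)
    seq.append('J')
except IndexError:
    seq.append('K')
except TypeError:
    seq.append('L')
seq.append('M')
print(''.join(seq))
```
LM

TypeError is caught by its specific handler, not IndexError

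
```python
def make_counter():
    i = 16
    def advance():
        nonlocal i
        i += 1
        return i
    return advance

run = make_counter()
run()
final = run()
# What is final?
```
18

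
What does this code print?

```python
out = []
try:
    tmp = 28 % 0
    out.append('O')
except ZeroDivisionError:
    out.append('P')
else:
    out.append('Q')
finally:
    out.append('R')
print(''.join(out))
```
PR

Exception: except runs, else skipped, finally runs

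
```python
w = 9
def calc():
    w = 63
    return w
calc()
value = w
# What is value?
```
9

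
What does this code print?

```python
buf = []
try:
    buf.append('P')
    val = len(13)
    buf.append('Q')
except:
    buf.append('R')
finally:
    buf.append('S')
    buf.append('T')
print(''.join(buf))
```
PRST

Code before exception runs, then except, then all of finally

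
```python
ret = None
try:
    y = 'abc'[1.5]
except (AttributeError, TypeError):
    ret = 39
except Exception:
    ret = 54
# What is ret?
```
39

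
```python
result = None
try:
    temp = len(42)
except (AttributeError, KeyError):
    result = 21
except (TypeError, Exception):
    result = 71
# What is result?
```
71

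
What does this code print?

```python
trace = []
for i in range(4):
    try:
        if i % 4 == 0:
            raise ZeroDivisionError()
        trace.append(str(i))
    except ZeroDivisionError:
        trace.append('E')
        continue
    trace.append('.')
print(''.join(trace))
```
E1.2.3.

continue in except skips rest of loop body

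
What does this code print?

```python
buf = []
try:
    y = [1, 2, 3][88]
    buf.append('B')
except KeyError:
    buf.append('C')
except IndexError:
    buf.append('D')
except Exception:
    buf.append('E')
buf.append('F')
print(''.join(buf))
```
DF

IndexError matches before generic Exception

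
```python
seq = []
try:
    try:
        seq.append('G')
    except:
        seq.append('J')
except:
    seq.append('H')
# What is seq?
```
['G']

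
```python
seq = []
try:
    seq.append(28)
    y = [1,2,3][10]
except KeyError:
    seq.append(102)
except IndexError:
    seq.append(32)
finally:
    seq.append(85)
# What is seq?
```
[28, 32, 85]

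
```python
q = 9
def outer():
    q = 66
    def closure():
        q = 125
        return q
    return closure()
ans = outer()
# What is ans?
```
125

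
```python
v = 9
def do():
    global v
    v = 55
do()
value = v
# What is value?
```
55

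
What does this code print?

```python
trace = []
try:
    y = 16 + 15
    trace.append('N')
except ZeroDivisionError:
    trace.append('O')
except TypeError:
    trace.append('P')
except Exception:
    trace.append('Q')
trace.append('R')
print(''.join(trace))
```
NR

No exception, try block completes normally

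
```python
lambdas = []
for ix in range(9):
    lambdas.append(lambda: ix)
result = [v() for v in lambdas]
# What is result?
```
[8, 8, 8, 8, 8, 8, 8, 8, 8]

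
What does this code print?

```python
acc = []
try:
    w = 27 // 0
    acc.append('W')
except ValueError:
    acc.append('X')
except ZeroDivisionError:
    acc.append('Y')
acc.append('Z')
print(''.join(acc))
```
YZ

ZeroDivisionError is caught by its specific handler, not ValueError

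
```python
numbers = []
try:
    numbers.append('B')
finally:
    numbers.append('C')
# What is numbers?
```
['B', 'C']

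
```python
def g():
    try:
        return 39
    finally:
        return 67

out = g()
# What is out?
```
67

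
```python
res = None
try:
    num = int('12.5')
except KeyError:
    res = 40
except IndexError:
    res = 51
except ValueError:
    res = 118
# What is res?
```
118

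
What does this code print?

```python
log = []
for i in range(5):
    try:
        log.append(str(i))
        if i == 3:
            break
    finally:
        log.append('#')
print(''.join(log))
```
0#1#2#3#

finally runs even when breaking out of loop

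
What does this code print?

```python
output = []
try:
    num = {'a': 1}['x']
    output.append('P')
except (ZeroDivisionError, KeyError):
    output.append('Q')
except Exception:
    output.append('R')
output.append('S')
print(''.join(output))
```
QS

KeyError matches tuple containing it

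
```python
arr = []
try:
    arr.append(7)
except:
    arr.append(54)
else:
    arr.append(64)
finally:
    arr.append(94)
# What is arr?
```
[7, 64, 94]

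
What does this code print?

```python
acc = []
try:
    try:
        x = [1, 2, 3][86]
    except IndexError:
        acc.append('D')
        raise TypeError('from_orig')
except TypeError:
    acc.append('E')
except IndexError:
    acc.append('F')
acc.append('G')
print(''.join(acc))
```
DEG

TypeError raised and caught, original IndexError not re-raised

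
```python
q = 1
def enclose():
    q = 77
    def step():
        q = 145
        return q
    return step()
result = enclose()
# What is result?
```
145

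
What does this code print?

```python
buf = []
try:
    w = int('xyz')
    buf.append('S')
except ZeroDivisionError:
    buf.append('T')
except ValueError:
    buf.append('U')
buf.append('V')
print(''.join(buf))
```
UV

ValueError is caught by its specific handler, not ZeroDivisionError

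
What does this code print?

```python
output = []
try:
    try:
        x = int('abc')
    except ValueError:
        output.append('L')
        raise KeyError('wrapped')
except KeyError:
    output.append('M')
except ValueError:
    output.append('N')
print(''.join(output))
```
LM

New KeyError raised, caught by outer KeyError handler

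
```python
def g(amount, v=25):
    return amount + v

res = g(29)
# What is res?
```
54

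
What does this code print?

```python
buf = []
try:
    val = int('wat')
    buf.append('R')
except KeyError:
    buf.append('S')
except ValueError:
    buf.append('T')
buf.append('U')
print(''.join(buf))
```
TU

ValueError is caught by its specific handler, not KeyError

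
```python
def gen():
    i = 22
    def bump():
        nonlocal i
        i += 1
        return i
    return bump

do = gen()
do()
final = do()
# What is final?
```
24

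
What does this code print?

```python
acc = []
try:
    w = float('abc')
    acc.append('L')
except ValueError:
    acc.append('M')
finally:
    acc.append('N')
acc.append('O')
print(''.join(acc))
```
MNO

finally always runs, even after exception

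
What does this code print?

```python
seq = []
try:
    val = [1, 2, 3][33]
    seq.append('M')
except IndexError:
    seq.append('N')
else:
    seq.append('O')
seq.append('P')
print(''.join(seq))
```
NP

else block skipped when exception is caught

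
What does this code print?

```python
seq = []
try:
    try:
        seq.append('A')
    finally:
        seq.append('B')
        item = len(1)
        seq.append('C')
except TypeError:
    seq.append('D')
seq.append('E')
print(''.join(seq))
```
ABDE

Exception in inner finally caught by outer except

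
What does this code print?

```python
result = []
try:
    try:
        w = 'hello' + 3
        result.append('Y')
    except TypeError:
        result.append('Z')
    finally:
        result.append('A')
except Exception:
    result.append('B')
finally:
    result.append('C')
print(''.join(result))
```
ZAC

Both finally blocks run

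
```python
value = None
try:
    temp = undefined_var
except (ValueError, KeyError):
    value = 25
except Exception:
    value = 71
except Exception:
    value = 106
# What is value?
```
71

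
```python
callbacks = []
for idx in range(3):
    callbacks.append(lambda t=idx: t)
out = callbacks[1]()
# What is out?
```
1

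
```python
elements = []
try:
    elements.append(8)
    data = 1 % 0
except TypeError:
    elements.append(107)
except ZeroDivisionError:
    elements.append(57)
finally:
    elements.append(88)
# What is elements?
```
[8, 57, 88]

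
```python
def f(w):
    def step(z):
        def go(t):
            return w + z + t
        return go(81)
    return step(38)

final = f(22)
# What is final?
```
141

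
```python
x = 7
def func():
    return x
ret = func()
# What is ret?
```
7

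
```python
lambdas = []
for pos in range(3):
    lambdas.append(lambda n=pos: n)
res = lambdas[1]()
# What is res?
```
1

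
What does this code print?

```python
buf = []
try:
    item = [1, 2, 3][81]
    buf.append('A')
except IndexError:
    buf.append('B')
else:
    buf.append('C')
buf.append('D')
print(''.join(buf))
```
BD

else block skipped when exception is caught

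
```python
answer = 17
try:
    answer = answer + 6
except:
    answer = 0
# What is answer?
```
23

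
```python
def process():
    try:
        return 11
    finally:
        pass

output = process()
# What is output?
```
11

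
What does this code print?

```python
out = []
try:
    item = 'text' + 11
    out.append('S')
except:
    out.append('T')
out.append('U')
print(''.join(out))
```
TU

Exception raised in try, caught by bare except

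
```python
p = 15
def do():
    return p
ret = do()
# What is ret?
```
15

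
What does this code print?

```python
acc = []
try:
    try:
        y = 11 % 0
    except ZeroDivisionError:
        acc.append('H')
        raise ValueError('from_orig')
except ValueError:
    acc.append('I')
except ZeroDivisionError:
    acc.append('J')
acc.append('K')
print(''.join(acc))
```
HIK

ValueError raised and caught, original ZeroDivisionError not re-raised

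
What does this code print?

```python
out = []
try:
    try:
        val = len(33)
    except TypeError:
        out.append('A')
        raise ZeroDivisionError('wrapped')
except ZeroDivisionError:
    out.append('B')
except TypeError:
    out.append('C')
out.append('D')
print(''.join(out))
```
ABD

ZeroDivisionError raised and caught, original TypeError not re-raised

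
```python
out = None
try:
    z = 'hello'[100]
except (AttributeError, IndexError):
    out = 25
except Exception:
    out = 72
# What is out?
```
25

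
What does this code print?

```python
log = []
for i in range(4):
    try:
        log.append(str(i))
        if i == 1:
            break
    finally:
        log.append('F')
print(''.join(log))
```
0F1F

finally runs even when breaking out of loop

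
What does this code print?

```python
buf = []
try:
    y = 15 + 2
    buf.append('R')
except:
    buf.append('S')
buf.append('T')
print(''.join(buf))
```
RT

No exception, try block completes normally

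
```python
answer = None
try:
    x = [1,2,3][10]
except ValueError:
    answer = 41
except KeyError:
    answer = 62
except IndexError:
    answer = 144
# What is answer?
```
144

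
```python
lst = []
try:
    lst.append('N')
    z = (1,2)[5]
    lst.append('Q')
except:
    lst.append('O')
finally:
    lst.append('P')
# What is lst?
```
['N', 'O', 'P']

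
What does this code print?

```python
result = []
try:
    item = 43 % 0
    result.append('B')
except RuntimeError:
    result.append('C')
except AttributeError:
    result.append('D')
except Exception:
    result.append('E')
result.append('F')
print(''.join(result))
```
EF

ZeroDivisionError not specifically caught, falls to Exception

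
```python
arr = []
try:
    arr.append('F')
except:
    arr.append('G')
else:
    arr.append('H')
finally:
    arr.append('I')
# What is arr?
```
['F', 'H', 'I']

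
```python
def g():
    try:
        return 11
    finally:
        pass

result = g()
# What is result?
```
11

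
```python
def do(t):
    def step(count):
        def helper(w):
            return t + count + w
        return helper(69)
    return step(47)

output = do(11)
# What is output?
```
127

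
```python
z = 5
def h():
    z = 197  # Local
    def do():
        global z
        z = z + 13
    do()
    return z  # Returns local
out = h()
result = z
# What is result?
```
18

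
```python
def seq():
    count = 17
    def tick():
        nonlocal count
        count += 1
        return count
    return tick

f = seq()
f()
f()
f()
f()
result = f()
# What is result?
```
22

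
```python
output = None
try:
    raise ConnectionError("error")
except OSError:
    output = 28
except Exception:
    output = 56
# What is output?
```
28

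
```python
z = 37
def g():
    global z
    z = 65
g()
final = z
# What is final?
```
65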